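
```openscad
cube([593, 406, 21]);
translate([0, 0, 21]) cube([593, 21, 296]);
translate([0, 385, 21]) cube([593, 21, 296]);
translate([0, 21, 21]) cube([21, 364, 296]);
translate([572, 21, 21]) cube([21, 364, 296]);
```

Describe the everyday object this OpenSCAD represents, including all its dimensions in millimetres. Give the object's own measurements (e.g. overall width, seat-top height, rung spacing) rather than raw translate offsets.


An open-topped rectangular box: outside dimensions 593×406×317 mm, with a uniform wall and base thickness of 21 mm. The base is a full 593×406 slab on the floor; four walls sit on top of the base. The front and back walls (the −y and +y sides) span the full width; the two side walls fit between them.


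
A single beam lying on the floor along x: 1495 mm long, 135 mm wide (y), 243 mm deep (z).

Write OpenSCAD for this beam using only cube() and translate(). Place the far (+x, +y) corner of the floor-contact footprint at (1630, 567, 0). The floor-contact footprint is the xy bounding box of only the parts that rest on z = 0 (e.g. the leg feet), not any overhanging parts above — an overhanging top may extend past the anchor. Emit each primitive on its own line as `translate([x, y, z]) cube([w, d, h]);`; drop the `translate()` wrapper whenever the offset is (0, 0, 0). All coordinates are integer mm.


translate([135, 432, 0]) cube([1495, 135, 243]);


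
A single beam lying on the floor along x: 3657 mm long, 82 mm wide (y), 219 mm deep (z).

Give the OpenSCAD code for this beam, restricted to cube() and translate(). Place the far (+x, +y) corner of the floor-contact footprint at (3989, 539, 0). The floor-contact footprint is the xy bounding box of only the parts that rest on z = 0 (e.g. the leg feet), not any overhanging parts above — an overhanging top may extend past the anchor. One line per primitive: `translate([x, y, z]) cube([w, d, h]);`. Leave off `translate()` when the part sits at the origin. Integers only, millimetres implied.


translate([332, 457, 0]) cube([3657, 82, 219]);


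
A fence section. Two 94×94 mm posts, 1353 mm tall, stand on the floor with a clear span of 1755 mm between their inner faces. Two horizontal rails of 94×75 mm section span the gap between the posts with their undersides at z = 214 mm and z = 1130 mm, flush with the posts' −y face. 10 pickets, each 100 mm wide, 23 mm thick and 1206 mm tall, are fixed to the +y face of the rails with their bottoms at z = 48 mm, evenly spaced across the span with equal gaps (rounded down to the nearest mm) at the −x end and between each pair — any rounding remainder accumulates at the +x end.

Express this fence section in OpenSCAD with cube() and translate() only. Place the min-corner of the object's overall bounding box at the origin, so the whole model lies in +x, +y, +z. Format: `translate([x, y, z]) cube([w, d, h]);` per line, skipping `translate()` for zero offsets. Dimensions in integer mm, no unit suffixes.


cube([94, 94, 1353]);
translate([1849, 0, 0]) cube([94, 94, 1353]);
translate([94, 0, 214]) cube([1755, 94, 75]);
translate([94, 0, 1130]) cube([1755, 94, 75]);
translate([162, 94, 48]) cube([100, 23, 1206]);
translate([330, 94, 48]) cube([100, 23, 1206]);
translate([498, 94, 48]) cube([100, 23, 1206]);
translate([666, 94, 48]) cube([100, 23, 1206]);
translate([834, 94, 48]) cube([100, 23, 1206]);
translate([1002, 94, 48]) cube([100, 23, 1206]);
translate([1170, 94, 48]) cube([100, 23, 1206]);
translate([1338, 94, 48]) cube([100, 23, 1206]);
translate([1506, 94, 48]) cube([100, 23, 1206]);
translate([1674, 94, 48]) cube([100, 23, 1206]);


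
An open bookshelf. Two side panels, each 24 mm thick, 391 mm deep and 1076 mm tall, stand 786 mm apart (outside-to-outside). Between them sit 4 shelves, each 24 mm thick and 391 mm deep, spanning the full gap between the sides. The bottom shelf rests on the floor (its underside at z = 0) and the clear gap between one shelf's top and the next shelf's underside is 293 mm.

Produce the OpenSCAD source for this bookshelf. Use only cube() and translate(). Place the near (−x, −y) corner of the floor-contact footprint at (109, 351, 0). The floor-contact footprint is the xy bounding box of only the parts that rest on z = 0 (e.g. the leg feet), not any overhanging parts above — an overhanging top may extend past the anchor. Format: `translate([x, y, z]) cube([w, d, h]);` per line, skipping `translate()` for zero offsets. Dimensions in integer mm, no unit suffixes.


translate([109, 351, 0]) cube([24, 391, 1076]);
translate([871, 351, 0]) cube([24, 391, 1076]);
translate([133, 351, 0]) cube([738, 391, 24]);
translate([133, 351, 317]) cube([738, 391, 24]);
translate([133, 351, 634]) cube([738, 391, 24]);
translate([133, 351, 951]) cube([738, 391, 24]);


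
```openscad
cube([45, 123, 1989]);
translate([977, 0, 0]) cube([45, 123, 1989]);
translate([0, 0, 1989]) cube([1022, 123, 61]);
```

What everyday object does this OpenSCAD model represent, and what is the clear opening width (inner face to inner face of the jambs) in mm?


A door frame. The clear opening width is 932 mm.

Two 1989 mm tall posts with a header on top — a door frame. The left jamb is 45 mm wide at x = 0; the right jamb starts at x = 977. The clear opening is 977 − 45 = 932 mm.


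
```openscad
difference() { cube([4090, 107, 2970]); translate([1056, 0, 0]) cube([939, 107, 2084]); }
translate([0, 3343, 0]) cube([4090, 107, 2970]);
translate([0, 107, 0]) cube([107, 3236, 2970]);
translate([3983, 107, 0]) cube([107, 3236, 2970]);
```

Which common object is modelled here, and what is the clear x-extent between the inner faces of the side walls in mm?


A single room. The interior width is 3876 mm.

Four walls enclosing a rectangle with a door in the front wall — a room. Outside width 4090 minus two 107 mm walls gives 3876 mm.


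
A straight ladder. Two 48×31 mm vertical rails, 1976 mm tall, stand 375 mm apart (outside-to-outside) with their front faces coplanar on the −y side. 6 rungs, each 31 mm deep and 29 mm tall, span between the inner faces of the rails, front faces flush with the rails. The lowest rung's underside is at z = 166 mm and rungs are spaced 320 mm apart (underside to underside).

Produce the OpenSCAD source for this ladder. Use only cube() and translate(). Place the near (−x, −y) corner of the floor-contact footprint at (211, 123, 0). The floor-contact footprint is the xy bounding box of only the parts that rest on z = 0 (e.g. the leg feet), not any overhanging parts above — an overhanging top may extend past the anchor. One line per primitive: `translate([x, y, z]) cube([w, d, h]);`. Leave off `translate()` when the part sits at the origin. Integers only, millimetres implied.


translate([211, 123, 0]) cube([48, 31, 1976]);
translate([538, 123, 0]) cube([48, 31, 1976]);
translate([259, 123, 166]) cube([279, 31, 29]);
translate([259, 123, 486]) cube([279, 31, 29]);
translate([259, 123, 806]) cube([279, 31, 29]);
translate([259, 123, 1126]) cube([279, 31, 29]);
translate([259, 123, 1446]) cube([279, 31, 29]);
translate([259, 123, 1766]) cube([279, 31, 29]);


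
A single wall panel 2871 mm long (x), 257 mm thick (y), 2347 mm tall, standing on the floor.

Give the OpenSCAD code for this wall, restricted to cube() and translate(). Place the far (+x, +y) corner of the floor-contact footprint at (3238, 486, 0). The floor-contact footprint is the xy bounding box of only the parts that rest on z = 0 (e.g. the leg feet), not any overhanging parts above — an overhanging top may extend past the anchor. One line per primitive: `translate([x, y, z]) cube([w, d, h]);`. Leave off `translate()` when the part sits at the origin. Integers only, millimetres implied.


translate([367, 229, 0]) cube([2871, 257, 2347]);


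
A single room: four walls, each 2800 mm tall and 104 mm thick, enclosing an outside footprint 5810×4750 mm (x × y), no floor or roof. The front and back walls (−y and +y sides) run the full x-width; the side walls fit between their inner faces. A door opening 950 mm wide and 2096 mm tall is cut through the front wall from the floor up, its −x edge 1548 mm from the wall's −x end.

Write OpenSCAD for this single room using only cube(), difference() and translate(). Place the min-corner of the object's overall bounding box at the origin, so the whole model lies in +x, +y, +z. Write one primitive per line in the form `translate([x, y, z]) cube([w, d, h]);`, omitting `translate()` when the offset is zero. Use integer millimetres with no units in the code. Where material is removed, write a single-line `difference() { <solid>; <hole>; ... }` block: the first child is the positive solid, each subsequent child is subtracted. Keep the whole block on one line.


difference() { cube([5810, 104, 2800]); translate([1548, 0, 0]) cube([950, 104, 2096]); }
translate([0, 4646, 0]) cube([5810, 104, 2800]);
translate([0, 104, 0]) cube([104, 4542, 2800]);
translate([5706, 104, 0]) cube([104, 4542, 2800]);


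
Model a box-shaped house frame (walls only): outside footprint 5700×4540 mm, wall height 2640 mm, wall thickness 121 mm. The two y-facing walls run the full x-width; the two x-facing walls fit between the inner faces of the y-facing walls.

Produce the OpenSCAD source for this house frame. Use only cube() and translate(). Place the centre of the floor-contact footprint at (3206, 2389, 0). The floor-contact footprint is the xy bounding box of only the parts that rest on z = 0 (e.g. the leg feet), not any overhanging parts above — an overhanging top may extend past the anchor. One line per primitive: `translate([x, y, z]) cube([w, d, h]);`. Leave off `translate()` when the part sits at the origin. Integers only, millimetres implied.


translate([356, 119, 0]) cube([5700, 121, 2640]);
translate([356, 4538, 0]) cube([5700, 121, 2640]);
translate([356, 240, 0]) cube([121, 4298, 2640]);
translate([5935, 240, 0]) cube([121, 4298, 2640]);


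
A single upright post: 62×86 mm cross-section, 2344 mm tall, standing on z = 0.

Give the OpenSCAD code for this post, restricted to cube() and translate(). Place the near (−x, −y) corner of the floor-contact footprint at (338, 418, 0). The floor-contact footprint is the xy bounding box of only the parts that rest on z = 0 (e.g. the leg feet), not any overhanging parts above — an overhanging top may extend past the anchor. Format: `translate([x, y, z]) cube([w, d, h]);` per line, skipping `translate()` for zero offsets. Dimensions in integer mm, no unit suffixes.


translate([338, 418, 0]) cube([62, 86, 2344]);


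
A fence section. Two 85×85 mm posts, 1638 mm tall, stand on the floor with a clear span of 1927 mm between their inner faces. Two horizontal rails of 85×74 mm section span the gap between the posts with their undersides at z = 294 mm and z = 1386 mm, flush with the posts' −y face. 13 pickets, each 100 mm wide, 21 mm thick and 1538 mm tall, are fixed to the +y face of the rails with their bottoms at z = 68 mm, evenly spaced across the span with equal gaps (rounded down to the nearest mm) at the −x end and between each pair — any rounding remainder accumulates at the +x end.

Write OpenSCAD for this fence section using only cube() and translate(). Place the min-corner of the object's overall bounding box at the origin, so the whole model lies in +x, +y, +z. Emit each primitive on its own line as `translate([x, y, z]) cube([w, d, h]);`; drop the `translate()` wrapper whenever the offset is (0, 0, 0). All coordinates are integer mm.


cube([85, 85, 1638]);
translate([2012, 0, 0]) cube([85, 85, 1638]);
translate([85, 0, 294]) cube([1927, 85, 74]);
translate([85, 0, 1386]) cube([1927, 85, 74]);
translate([129, 85, 68]) cube([100, 21, 1538]);
translate([273, 85, 68]) cube([100, 21, 1538]);
translate([417, 85, 68]) cube([100, 21, 1538]);
translate([561, 85, 68]) cube([100, 21, 1538]);
translate([705, 85, 68]) cube([100, 21, 1538]);
translate([849, 85, 68]) cube([100, 21, 1538]);
translate([993, 85, 68]) cube([100, 21, 1538]);
translate([1137, 85, 68]) cube([100, 21, 1538]);
translate([1281, 85, 68]) cube([100, 21, 1538]);
translate([1425, 85, 68]) cube([100, 21, 1538]);
translate([1569, 85, 68]) cube([100, 21, 1538]);
translate([1713, 85, 68]) cube([100, 21, 1538]);
translate([1857, 85, 68]) cube([100, 21, 1538]);


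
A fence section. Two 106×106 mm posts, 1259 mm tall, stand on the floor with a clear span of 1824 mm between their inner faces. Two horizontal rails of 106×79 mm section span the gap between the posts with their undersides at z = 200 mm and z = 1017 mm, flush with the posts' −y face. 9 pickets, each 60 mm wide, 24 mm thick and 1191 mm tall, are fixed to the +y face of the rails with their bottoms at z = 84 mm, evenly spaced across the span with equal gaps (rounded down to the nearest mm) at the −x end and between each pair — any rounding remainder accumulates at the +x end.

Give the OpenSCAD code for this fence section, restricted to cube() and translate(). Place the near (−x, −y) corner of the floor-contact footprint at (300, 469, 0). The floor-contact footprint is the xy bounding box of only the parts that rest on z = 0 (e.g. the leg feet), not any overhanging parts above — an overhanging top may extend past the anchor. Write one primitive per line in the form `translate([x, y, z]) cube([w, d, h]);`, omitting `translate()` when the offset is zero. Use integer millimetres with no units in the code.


translate([300, 469, 0]) cube([106, 106, 1259]);
translate([2230, 469, 0]) cube([106, 106, 1259]);
translate([406, 469, 200]) cube([1824, 106, 79]);
translate([406, 469, 1017]) cube([1824, 106, 79]);
translate([534, 575, 84]) cube([60, 24, 1191]);
translate([722, 575, 84]) cube([60, 24, 1191]);
translate([910, 575, 84]) cube([60, 24, 1191]);
translate([1098, 575, 84]) cube([60, 24, 1191]);
translate([1286, 575, 84]) cube([60, 24, 1191]);
translate([1474, 575, 84]) cube([60, 24, 1191]);
translate([1662, 575, 84]) cube([60, 24, 1191]);
translate([1850, 575, 84]) cube([60, 24, 1191]);
translate([2038, 575, 84]) cube([60, 24, 1191]);


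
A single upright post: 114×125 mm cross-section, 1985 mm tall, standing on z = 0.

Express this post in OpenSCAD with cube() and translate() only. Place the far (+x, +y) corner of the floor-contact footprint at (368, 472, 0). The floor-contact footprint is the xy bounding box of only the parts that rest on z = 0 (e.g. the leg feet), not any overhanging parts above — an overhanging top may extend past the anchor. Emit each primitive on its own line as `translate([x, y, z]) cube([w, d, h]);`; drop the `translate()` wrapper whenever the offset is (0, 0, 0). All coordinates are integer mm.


translate([254, 347, 0]) cube([114, 125, 1985]);


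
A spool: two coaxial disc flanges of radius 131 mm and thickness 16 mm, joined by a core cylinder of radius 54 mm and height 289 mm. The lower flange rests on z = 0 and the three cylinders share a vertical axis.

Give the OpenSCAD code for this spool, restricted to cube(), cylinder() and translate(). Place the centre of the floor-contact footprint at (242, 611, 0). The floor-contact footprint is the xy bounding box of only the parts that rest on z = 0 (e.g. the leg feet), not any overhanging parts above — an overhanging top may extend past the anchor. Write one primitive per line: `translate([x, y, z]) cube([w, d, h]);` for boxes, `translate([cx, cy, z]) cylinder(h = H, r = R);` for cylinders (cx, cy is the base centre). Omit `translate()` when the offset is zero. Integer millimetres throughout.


translate([242, 611, 0]) cylinder(h = 16, r = 131);
translate([242, 611, 16]) cylinder(h = 289, r = 54);
translate([242, 611, 305]) cylinder(h = 16, r = 131);


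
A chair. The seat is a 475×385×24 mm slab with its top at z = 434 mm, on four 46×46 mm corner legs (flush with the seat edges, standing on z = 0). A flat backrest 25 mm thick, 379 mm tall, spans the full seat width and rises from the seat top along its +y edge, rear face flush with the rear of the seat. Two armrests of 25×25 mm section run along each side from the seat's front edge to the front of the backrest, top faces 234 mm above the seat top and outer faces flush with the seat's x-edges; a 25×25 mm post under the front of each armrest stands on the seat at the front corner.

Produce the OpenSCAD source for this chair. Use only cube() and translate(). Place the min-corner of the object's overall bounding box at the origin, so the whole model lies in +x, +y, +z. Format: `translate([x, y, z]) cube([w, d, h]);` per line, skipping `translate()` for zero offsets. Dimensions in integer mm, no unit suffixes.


translate([0, 0, 410]) cube([475, 385, 24]);
cube([46, 46, 410]);
translate([429, 0, 0]) cube([46, 46, 410]);
translate([0, 339, 0]) cube([46, 46, 410]);
translate([429, 339, 0]) cube([46, 46, 410]);
translate([0, 360, 434]) cube([475, 25, 379]);
translate([0, 0, 643]) cube([25, 360, 25]);
translate([450, 0, 643]) cube([25, 360, 25]);
translate([0, 0, 434]) cube([25, 25, 209]);
translate([450, 0, 434]) cube([25, 25, 209]);


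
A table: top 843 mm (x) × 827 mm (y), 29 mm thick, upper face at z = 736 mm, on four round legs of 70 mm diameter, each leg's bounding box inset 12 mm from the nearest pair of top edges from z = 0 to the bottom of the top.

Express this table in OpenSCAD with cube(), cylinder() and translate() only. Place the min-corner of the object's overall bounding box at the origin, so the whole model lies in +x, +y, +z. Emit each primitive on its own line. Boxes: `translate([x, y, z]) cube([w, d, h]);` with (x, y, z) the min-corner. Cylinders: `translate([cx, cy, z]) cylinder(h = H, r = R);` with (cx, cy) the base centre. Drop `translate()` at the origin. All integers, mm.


// leg_h = 736 - 29 = 707
translate([0, 0, 707]) cube([843, 827, 29]);
translate([47, 47, 0]) cylinder(h = 707, r = 35);
translate([796, 47, 0]) cylinder(h = 707, r = 35);
translate([47, 780, 0]) cylinder(h = 707, r = 35);
translate([796, 780, 0]) cylinder(h = 707, r = 35);


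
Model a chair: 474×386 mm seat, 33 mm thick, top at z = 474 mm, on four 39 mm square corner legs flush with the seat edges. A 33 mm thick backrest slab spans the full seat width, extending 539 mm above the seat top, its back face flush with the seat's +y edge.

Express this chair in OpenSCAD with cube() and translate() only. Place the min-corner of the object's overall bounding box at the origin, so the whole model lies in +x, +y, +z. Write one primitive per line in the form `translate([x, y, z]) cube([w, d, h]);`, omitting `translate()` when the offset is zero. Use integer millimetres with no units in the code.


translate([0, 0, 441]) cube([474, 386, 33]);
cube([39, 39, 441]);
translate([435, 0, 0]) cube([39, 39, 441]);
translate([0, 347, 0]) cube([39, 39, 441]);
translate([435, 347, 0]) cube([39, 39, 441]);
translate([0, 353, 474]) cube([474, 33, 539]);


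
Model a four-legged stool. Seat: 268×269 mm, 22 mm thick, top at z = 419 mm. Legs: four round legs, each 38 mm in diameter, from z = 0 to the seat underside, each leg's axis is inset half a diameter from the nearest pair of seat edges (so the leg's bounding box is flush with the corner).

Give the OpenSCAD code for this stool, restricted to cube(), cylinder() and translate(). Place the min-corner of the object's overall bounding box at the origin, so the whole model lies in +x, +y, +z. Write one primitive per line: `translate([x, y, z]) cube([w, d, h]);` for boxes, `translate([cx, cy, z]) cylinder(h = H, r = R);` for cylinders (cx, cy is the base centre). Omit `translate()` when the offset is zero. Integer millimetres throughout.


translate([0, 0, 397]) cube([268, 269, 22]);
translate([19, 19, 0]) cylinder(h = 397, r = 19);
translate([249, 19, 0]) cylinder(h = 397, r = 19);
translate([19, 250, 0]) cylinder(h = 397, r = 19);
translate([249, 250, 0]) cylinder(h = 397, r = 19);


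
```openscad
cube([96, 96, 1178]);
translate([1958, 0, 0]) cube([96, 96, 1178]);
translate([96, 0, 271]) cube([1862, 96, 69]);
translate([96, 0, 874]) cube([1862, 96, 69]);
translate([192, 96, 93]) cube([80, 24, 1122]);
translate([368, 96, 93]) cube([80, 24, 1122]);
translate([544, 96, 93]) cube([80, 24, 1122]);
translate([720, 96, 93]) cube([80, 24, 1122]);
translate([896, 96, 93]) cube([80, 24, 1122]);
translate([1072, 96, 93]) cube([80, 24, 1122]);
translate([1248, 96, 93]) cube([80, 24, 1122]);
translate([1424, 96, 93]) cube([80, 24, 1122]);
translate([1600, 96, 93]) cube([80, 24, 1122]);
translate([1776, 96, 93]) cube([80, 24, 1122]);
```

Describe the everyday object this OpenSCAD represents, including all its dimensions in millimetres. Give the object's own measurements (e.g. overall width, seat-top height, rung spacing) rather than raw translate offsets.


A fence section. Two 96×96 mm posts, 1178 mm tall, stand on the floor with a clear span of 1862 mm between their inner faces. Two horizontal rails of 96×69 mm section span the gap between the posts with their undersides at z = 271 mm and z = 874 mm, flush with the posts' −y face. 10 pickets, each 80 mm wide, 24 mm thick and 1122 mm tall, are fixed to the +y face of the rails with their bottoms at z = 93 mm, spaced across the span with a 96 mm gap after the −x post and between neighbouring pickets, with 102 mm left before the +x post.


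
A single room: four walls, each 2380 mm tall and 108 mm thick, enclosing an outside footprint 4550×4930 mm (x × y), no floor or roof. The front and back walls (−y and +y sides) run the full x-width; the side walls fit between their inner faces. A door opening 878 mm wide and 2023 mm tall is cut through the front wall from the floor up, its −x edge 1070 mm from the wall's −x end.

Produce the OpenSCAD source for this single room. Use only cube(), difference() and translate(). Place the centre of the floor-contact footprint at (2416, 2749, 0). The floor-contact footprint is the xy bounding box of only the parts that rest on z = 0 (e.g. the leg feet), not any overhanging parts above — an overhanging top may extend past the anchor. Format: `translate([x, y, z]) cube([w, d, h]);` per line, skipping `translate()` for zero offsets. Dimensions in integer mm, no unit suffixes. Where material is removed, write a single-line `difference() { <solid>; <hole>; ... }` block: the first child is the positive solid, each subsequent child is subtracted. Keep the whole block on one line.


difference() { translate([141, 284, 0]) cube([4550, 108, 2380]); translate([1211, 284, 0]) cube([878, 108, 2023]); }
translate([141, 5106, 0]) cube([4550, 108, 2380]);
translate([141, 392, 0]) cube([108, 4714, 2380]);
translate([4583, 392, 0]) cube([108, 4714, 2380]);


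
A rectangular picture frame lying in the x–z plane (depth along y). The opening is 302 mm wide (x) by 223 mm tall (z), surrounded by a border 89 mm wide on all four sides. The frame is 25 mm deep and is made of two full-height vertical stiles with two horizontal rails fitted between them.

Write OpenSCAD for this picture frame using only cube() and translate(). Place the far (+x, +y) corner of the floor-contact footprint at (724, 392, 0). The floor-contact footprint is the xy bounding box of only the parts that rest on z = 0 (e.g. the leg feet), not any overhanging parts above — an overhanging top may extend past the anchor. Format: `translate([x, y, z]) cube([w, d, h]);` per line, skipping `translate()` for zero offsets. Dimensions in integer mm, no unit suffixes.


translate([244, 367, 0]) cube([89, 25, 401]);
translate([635, 367, 0]) cube([89, 25, 401]);
translate([333, 367, 0]) cube([302, 25, 89]);
translate([333, 367, 312]) cube([302, 25, 89]);


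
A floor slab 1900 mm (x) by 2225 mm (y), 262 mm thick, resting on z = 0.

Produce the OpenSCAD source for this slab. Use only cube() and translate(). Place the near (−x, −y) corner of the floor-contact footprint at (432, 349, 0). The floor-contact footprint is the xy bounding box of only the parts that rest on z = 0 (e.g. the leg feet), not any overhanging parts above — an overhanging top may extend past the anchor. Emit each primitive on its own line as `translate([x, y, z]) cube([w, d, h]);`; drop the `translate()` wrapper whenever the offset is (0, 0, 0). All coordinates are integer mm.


translate([432, 349, 0]) cube([1900, 2225, 262]);


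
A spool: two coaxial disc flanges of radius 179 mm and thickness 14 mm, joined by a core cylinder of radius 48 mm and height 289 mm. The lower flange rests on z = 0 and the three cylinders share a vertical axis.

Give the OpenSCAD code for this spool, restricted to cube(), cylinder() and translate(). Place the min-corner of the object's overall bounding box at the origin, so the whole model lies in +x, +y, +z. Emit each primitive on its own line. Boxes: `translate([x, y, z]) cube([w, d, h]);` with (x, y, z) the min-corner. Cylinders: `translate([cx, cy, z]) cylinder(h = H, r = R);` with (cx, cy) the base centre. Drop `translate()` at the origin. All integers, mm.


translate([179, 179, 0]) cylinder(h = 14, r = 179);
translate([179, 179, 14]) cylinder(h = 289, r = 48);
translate([179, 179, 303]) cylinder(h = 14, r = 179);


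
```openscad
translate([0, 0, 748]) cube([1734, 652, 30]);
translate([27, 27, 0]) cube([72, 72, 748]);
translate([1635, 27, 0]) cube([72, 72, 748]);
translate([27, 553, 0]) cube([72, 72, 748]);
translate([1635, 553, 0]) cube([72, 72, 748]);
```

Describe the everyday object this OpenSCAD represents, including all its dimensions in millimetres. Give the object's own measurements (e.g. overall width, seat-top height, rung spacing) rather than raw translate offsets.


A rectangular dining table. The top is 1734×652×30 mm with its upper surface at z = 778 mm. It stands on four 72×72 mm square legs, each inset 27 mm from the nearest pair of top edges, running from the floor to the underside of the top.


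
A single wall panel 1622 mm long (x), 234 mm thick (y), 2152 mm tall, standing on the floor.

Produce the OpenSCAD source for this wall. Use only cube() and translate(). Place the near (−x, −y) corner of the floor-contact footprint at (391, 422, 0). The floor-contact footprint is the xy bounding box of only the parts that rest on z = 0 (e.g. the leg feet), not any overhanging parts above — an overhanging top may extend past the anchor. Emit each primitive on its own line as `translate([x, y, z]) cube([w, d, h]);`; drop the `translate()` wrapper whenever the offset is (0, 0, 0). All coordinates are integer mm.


translate([391, 422, 0]) cube([1622, 234, 2152]);


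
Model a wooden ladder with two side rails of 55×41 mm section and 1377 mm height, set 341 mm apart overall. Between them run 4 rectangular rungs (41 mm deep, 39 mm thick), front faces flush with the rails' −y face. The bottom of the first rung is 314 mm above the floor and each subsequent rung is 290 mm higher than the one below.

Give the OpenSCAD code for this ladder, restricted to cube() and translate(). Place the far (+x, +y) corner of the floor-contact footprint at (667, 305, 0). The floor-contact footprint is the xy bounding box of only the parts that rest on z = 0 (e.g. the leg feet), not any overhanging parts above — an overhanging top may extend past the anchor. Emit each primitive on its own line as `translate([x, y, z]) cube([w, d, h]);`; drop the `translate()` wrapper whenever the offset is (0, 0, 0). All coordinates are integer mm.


translate([326, 264, 0]) cube([55, 41, 1377]);
translate([612, 264, 0]) cube([55, 41, 1377]);
translate([381, 264, 314]) cube([231, 41, 39]);
translate([381, 264, 604]) cube([231, 41, 39]);
translate([381, 264, 894]) cube([231, 41, 39]);
translate([381, 264, 1184]) cube([231, 41, 39]);


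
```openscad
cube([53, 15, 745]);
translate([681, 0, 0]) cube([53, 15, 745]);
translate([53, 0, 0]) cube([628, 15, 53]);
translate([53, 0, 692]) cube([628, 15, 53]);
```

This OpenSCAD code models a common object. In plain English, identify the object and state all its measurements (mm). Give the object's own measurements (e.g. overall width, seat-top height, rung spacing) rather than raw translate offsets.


A rectangular picture frame lying in the x–z plane (depth along y). The opening is 628 mm wide (x) by 639 mm tall (z), surrounded by a border 53 mm wide on all four sides. The frame is 15 mm deep and is made of two full-height vertical stiles with two horizontal rails fitted between them.


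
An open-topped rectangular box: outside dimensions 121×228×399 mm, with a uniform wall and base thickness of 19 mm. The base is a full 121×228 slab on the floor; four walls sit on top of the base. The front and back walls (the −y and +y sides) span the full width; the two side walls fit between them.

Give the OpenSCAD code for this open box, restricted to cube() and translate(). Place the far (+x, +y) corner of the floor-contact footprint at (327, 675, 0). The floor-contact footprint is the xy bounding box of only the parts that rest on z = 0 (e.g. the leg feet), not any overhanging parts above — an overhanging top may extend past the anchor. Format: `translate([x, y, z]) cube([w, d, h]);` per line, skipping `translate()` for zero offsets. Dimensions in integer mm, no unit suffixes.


translate([206, 447, 0]) cube([121, 228, 19]);
translate([206, 447, 19]) cube([121, 19, 380]);
translate([206, 656, 19]) cube([121, 19, 380]);
translate([206, 466, 19]) cube([19, 190, 380]);
translate([308, 466, 19]) cube([19, 190, 380]);


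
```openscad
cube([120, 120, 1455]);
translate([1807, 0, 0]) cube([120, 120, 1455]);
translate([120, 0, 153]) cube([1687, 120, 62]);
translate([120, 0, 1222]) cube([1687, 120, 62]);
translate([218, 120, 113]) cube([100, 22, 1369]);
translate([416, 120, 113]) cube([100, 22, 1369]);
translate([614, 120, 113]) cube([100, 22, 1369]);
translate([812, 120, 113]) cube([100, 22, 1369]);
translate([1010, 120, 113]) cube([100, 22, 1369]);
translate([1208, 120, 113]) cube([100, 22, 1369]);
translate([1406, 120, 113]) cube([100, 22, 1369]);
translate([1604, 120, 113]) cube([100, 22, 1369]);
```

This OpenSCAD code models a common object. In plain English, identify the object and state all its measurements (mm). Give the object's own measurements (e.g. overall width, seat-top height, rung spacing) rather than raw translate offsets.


A fence section. Two 120×120 mm posts, 1455 mm tall, stand on the floor with a clear span of 1687 mm between their inner faces. Two horizontal rails of 120×62 mm section span the gap between the posts with their undersides at z = 153 mm and z = 1222 mm, flush with the posts' −y face. 8 pickets, each 100 mm wide, 22 mm thick and 1369 mm tall, are fixed to the +y face of the rails with their bottoms at z = 113 mm, spaced across the span with a 98 mm gap after the −x post and between neighbouring pickets, with 103 mm left before the +x post.


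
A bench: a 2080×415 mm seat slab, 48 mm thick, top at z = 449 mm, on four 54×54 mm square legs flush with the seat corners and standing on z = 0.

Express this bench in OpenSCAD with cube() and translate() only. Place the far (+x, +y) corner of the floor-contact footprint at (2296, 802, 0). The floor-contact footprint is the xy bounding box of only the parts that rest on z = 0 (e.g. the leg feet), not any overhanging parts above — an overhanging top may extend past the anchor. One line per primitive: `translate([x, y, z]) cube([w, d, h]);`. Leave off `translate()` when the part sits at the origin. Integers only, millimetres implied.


// leg_h = 449 − 48 = 401
translate([216, 387, 401]) cube([2080, 415, 48]);
translate([216, 387, 0]) cube([54, 54, 401]);
translate([216, 748, 0]) cube([54, 54, 401]);
translate([2242, 387, 0]) cube([54, 54, 401]);
translate([2242, 748, 0]) cube([54, 54, 401]);


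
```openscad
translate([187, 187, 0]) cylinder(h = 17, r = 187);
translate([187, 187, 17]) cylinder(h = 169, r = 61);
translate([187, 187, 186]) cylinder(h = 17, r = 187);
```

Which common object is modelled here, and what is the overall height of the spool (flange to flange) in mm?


A spool. The overall height is 203 mm.

Three coaxial cylinders, large–small–large — a spool. Two 17 mm flanges and a 169 mm core give 17 + 169 + 17 = 203 mm.


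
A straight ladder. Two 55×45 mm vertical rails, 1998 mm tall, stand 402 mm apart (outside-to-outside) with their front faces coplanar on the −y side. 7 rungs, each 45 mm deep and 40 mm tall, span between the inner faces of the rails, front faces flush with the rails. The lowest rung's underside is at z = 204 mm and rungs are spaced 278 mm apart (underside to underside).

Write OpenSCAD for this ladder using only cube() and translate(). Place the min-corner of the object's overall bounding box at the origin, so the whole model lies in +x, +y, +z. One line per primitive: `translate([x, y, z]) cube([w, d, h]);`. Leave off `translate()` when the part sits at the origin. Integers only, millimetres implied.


cube([55, 45, 1998]);
translate([347, 0, 0]) cube([55, 45, 1998]);
translate([55, 0, 204]) cube([292, 45, 40]);
translate([55, 0, 482]) cube([292, 45, 40]);
translate([55, 0, 760]) cube([292, 45, 40]);
translate([55, 0, 1038]) cube([292, 45, 40]);
translate([55, 0, 1316]) cube([292, 45, 40]);
translate([55, 0, 1594]) cube([292, 45, 40]);
translate([55, 0, 1872]) cube([292, 45, 40]);


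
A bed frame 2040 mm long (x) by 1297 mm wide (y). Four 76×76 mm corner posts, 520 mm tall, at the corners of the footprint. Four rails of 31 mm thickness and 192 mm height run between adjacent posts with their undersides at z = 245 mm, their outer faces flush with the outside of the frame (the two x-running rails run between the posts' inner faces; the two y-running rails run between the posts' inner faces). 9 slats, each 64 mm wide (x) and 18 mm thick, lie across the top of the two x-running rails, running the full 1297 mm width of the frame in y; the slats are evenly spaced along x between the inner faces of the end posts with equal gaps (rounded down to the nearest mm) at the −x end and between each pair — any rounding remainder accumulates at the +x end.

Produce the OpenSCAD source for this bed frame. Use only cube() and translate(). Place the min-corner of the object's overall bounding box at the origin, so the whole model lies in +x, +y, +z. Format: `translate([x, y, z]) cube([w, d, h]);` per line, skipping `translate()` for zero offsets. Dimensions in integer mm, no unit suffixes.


cube([76, 76, 520]);
translate([0, 1221, 0]) cube([76, 76, 520]);
translate([1964, 0, 0]) cube([76, 76, 520]);
translate([1964, 1221, 0]) cube([76, 76, 520]);
translate([76, 0, 245]) cube([1888, 31, 192]);
translate([76, 1266, 245]) cube([1888, 31, 192]);
translate([0, 76, 245]) cube([31, 1145, 192]);
translate([2009, 76, 245]) cube([31, 1145, 192]);
translate([207, 0, 437]) cube([64, 1297, 18]);
translate([402, 0, 437]) cube([64, 1297, 18]);
translate([597, 0, 437]) cube([64, 1297, 18]);
translate([792, 0, 437]) cube([64, 1297, 18]);
translate([987, 0, 437]) cube([64, 1297, 18]);
translate([1182, 0, 437]) cube([64, 1297, 18]);
translate([1377, 0, 437]) cube([64, 1297, 18]);
translate([1572, 0, 437]) cube([64, 1297, 18]);
translate([1767, 0, 437]) cube([64, 1297, 18]);


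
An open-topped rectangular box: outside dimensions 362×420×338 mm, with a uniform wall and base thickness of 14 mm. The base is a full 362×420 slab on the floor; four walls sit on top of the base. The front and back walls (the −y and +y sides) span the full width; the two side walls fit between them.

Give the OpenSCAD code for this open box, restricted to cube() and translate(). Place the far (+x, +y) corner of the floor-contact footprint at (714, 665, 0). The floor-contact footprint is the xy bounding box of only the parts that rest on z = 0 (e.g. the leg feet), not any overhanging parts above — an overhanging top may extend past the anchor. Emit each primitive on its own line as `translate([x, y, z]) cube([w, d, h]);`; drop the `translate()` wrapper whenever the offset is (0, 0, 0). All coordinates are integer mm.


translate([352, 245, 0]) cube([362, 420, 14]);
translate([352, 245, 14]) cube([362, 14, 324]);
translate([352, 651, 14]) cube([362, 14, 324]);
translate([352, 259, 14]) cube([14, 392, 324]);
translate([700, 259, 14]) cube([14, 392, 324]);


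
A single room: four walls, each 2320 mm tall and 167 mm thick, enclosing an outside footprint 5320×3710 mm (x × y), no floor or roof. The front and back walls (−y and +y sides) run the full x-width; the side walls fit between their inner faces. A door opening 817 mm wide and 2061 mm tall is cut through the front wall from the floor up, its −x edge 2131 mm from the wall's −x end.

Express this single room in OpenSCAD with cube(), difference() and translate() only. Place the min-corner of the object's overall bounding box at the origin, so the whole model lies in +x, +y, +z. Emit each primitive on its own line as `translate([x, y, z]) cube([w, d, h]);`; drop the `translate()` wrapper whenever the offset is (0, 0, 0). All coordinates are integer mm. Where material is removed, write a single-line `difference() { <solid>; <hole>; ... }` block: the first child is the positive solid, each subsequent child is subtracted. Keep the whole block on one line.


difference() { cube([5320, 167, 2320]); translate([2131, 0, 0]) cube([817, 167, 2061]); }
translate([0, 3543, 0]) cube([5320, 167, 2320]);
translate([0, 167, 0]) cube([167, 3376, 2320]);
translate([5153, 167, 0]) cube([167, 3376, 2320]);


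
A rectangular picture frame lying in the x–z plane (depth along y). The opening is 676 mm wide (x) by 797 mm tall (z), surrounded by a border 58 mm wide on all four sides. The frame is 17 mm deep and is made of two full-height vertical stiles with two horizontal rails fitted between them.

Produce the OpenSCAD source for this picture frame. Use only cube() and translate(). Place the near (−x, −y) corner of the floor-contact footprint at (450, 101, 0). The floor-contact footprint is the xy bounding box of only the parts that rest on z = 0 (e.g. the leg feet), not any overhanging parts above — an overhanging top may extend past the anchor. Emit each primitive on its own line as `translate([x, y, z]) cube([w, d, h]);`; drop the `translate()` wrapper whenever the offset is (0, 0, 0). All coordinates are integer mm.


translate([450, 101, 0]) cube([58, 17, 913]);
translate([1184, 101, 0]) cube([58, 17, 913]);
translate([508, 101, 0]) cube([676, 17, 58]);
translate([508, 101, 855]) cube([676, 17, 58]);


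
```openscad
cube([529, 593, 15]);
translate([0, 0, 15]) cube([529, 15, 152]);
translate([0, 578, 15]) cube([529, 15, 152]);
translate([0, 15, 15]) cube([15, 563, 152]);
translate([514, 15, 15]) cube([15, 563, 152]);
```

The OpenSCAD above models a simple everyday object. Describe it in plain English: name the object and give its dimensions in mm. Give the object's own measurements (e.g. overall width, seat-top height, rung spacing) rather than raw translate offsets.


An open-topped rectangular box: outside dimensions 529×593×167 mm, with a uniform wall and base thickness of 15 mm. The base is a full 529×593 slab on the floor; four walls sit on top of the base. The front and back walls (the −y and +y sides) span the full width; the two side walls fit between them.


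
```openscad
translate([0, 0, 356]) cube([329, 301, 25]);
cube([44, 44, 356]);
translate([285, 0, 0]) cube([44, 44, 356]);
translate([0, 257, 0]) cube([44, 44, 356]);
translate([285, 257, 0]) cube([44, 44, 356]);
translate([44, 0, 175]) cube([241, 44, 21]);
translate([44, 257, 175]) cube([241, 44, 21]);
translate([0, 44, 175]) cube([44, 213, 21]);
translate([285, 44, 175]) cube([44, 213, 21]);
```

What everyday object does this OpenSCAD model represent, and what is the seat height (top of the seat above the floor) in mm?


A stool. The seat height is 381 mm.

A 329×301×25 slab at z = 356 on four corner posts — a stool. The seat top is 356 + 25 = 381 mm.


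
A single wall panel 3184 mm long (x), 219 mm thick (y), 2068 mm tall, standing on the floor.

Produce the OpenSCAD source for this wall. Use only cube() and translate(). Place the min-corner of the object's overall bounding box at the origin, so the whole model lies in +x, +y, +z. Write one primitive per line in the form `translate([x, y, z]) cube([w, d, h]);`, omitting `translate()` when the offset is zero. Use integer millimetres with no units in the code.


cube([3184, 219, 2068]);
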